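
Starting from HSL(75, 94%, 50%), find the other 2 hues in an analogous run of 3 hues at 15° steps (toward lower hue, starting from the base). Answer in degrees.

60° and 45°

75 − 15 = 60°
75 − 30 = 45°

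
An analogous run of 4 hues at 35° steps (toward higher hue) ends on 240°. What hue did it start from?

135°

3 steps of 35° (toward higher hue) give a net shift of +105°.
Start = end − shift: 240 − 105 = 135°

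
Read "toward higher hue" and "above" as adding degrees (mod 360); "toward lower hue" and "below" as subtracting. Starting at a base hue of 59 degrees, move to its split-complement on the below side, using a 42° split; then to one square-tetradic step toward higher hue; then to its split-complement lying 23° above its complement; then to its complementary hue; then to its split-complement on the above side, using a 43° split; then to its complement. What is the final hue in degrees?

353°

split-comp 42° ↓ +138°: 59 + 138 = 197°
square ↑ +90°: 197 + 90 = 287°
split-comp 23° ↑ +203°: 287 + 203 = 490 → 490 − 360 = 130°
complement +180°: 130 + 180 = 310°
split-comp 43° ↑ +223°: 310 + 223 = 533 → 533 − 360 = 173°
complement +180°: 173 + 180 = 353°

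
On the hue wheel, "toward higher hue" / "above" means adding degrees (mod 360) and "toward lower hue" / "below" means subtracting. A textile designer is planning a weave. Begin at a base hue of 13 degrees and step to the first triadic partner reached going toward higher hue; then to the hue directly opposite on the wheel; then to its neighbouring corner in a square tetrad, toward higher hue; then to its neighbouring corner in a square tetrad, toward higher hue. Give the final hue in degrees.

13 + 120 = 133°   (triadic ↑)
133 + 180 = 313°   (complement)
313 + 90 = 403 → 403 − 360 = 43°   (square ↑)
43 + 90 = 133°   (square ↑)

133°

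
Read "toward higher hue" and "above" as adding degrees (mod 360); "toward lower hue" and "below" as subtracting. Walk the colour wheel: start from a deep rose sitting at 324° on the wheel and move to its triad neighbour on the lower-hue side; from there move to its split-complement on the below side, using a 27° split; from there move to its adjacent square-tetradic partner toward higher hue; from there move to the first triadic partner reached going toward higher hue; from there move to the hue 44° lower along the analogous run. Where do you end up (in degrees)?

163°

triadic ↓ −120°: 324 − 120 = 204°
split-comp 27° ↓ +153°: 204 + 153 = 357°
square ↑ +90°: 357 + 90 = 447 → 447 − 360 = 87°
triadic ↑ +120°: 87 + 120 = 207°
analog 44° ↓ −44°: 207 − 44 = 163°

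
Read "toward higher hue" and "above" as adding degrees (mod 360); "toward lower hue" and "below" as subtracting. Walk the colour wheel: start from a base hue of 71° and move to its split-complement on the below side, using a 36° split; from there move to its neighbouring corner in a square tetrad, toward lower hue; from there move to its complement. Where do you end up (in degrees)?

+144° (split-comp 36° ↓): 71 + 144 = 215°
−90° (square ↓): 215 − 90 = 125°
+180° (complement): 125 + 180 = 305°

305°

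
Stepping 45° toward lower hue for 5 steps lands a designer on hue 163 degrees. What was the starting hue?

5 steps of 45° (toward lower hue) give a net shift of −225°.
Start = end − shift: 163 + 225 = 388 → 388 − 360 = 28°

28°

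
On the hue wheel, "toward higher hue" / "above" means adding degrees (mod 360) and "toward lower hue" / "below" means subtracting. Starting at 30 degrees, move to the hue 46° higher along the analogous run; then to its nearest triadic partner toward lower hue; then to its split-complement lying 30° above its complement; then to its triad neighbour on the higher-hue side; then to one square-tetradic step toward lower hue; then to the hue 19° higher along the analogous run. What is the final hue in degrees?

analog 46° ↑ +46°: 30 + 46 = 76°
triadic ↓ −120°: 76 − 120 = -44 → -44 + 360 = 316°
split-comp 30° ↑ +210°: 316 + 210 = 526 → 526 − 360 = 166°
triadic ↑ +120°: 166 + 120 = 286°
square ↓ −90°: 286 − 90 = 196°
analog 19° ↑ +19°: 196 + 19 = 215°

215°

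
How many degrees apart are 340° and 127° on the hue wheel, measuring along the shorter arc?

|340 − 127| = 213.
The shorter arc is 360 − 213 = 147°.

147°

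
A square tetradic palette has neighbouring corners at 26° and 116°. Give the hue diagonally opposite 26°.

206°

A square tetradic scheme places four hues 90° apart; opposite corners are 180° apart.
26 + 180 = 206°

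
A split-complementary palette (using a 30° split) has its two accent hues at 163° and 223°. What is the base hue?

13°

The accents sit 30° either side of the complement, so the complement is their short-arc midpoint on the wheel.
Short-arc midpoint of 163° and 223°: 193°.
Base is 180° from the complement: 193 − 180 = 13°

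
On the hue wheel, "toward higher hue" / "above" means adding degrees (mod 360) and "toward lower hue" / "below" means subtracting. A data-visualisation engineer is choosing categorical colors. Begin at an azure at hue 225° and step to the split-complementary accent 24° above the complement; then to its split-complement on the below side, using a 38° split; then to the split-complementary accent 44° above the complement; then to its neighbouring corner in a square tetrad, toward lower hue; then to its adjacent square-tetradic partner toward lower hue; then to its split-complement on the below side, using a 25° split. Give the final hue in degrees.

50°

+204° (split-comp 24° ↑): 225 + 204 = 429 → 429 − 360 = 69°
+142° (split-comp 38° ↓): 69 + 142 = 211°
+224° (split-comp 44° ↑): 211 + 224 = 435 → 435 − 360 = 75°
−90° (square ↓): 75 − 90 = -15 → -15 + 360 = 345°
−90° (square ↓): 345 − 90 = 255°
+155° (split-comp 25° ↓): 255 + 155 = 410 → 410 − 360 = 50°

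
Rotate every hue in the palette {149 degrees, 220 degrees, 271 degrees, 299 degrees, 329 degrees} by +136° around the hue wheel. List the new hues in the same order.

285°, 356°, 47°, 75°, 105°

149 + 136 = 285°
220 + 136 = 356°
271 + 136 = 407 → 407 − 360 = 47°
299 + 136 = 435 → 435 − 360 = 75°
329 + 136 = 465 → 465 − 360 = 105°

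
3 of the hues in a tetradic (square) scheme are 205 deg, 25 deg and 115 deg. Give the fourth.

A square tetradic scheme places four hues every 90°.
The full set through 25° is {25°, 115°, 205°, 295°}.
Given {25°, 115°, 205°}, the missing hue is 295°.

295°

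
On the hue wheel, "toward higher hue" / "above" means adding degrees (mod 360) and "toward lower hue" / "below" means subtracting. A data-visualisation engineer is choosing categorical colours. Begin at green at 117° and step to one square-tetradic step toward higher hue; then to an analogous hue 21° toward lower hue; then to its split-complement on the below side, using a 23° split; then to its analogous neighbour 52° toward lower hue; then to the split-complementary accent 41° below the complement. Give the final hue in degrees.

70°

117 + 90 = 207°   (square ↑)
207 − 21 = 186°   (analog 21° ↓)
186 + 157 = 343°   (split-comp 23° ↓)
343 − 52 = 291°   (analog 52° ↓)
291 + 139 = 430 → 430 − 360 = 70°   (split-comp 41° ↓)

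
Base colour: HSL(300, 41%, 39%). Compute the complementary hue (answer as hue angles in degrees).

The complement sits 180° across the wheel.
300 + 180 = 480 → 480 − 360 = 120°

120°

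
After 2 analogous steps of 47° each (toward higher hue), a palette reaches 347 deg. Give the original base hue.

253°

2 steps of 47° (toward higher hue) give a net shift of +94°.
Start = end − shift: 347 − 94 = 253°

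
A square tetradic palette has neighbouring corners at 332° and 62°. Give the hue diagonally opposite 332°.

152°

A square tetradic scheme places four hues 90° apart; opposite corners are 180° apart.
332 + 180 = 512 → 512 − 360 = 152°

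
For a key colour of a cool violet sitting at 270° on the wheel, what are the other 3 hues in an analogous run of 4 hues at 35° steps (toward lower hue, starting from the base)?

Analogous hues sit every 35° along the wheel.
270 − 35 = 235°
270 − 70 = 200°
270 − 105 = 165°

235°, 200°, 165°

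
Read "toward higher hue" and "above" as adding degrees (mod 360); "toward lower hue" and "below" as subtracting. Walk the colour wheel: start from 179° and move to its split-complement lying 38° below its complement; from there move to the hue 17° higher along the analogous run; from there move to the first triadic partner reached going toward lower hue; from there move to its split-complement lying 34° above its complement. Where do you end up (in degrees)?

split-comp 38° ↓ +142°: 179 + 142 = 321°
analog 17° ↑ +17°: 321 + 17 = 338°
triadic ↓ −120°: 338 − 120 = 218°
split-comp 34° ↑ +214°: 218 + 214 = 432 → 432 − 360 = 72°

72°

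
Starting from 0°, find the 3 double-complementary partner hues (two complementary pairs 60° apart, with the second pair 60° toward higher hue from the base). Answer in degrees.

A rectangular tetradic uses two complementary pairs 60° apart: offsets 0°, 60°, 180°, 240°.
0 + 60 = 60°
0 + 180 = 180°
0 + 240 = 240°

60°, 180°, and 240°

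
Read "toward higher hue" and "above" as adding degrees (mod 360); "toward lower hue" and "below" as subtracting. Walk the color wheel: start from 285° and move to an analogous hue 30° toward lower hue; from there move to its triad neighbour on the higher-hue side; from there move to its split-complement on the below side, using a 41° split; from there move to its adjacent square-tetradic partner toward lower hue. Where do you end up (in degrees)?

64°

analog 30° ↓ −30°: 285 − 30 = 255°
triadic ↑ +120°: 255 + 120 = 375 → 375 − 360 = 15°
split-comp 41° ↓ +139°: 15 + 139 = 154°
square ↓ −90°: 154 − 90 = 64°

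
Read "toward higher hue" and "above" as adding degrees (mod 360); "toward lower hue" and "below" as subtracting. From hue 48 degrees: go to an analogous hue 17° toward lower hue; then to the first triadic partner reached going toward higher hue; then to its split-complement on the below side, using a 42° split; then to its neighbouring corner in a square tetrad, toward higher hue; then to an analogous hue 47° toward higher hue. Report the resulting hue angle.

−17° (analog 17° ↓): 48 − 17 = 31°
+120° (triadic ↑): 31 + 120 = 151°
+138° (split-comp 42° ↓): 151 + 138 = 289°
+90° (square ↑): 289 + 90 = 379 → 379 − 360 = 19°
+47° (analog 47° ↑): 19 + 47 = 66°

66°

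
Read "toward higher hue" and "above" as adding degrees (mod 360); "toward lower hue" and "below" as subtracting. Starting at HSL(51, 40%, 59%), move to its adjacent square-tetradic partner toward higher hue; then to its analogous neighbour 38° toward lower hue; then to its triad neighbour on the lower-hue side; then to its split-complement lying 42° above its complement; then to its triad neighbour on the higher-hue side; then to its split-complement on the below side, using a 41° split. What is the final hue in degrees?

104°

square ↑ +90°: 51 + 90 = 141°
analog 38° ↓ −38°: 141 − 38 = 103°
triadic ↓ −120°: 103 − 120 = -17 → -17 + 360 = 343°
split-comp 42° ↑ +222°: 343 + 222 = 565 → 565 − 360 = 205°
triadic ↑ +120°: 205 + 120 = 325°
split-comp 41° ↓ +139°: 325 + 139 = 464 → 464 − 360 = 104°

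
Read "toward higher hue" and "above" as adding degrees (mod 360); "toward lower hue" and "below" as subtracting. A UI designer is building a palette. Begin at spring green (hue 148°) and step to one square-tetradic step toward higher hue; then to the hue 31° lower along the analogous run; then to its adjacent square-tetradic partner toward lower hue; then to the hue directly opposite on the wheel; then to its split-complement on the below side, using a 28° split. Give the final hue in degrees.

+90° (square ↑): 148 + 90 = 238°
−31° (analog 31° ↓): 238 − 31 = 207°
−90° (square ↓): 207 − 90 = 117°
+180° (complement): 117 + 180 = 297°
+152° (split-comp 28° ↓): 297 + 152 = 449 → 449 − 360 = 89°

89°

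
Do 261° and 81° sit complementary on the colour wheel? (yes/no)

yes

Angular distance: |261 − 81| = 180 = 180°.
Complementary requires 180°.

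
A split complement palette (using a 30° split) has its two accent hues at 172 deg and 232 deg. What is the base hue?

22°

The accents sit 30° either side of the complement, so the complement is their short-arc midpoint on the wheel.
Short-arc midpoint of 172° and 232°: 202°.
Base is 180° from the complement: 202 − 180 = 22°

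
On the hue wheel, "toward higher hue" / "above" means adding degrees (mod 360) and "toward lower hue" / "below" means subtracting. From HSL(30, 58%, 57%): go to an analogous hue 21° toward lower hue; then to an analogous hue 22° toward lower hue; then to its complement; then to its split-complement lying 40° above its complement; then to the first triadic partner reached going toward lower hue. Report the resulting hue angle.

267°

analog 21° ↓ −21°: 30 − 21 = 9°
analog 22° ↓ −22°: 9 − 22 = -13 → -13 + 360 = 347°
complement +180°: 347 + 180 = 527 → 527 − 360 = 167°
split-comp 40° ↑ +220°: 167 + 220 = 387 → 387 − 360 = 27°
triadic ↓ −120°: 27 − 120 = -93 → -93 + 360 = 267°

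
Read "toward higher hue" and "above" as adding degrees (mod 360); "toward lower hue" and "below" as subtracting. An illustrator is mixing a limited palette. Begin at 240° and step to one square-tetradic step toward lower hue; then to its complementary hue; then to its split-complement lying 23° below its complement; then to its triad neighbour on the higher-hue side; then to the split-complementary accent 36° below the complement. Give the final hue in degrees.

−90° (square ↓): 240 − 90 = 150°
+180° (complement): 150 + 180 = 330°
+157° (split-comp 23° ↓): 330 + 157 = 487 → 487 − 360 = 127°
+120° (triadic ↑): 127 + 120 = 247°
+144° (split-comp 36° ↓): 247 + 144 = 391 → 391 − 360 = 31°

31°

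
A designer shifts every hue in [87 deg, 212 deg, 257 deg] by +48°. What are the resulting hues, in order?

87 + 48 = 135°
212 + 48 = 260°
257 + 48 = 305°

135°, 260°, 305°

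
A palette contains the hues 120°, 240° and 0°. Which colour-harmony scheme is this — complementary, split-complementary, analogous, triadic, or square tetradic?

triadic

Sort the hues: 0°, 120°, 240°.
Successive gaps around the wheel: 120°, 120°, 120°.
Three hues equally spaced 120° apart form a triad.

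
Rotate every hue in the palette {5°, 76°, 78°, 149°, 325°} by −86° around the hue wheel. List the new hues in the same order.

5 − 86 = -81 → -81 + 360 = 279°
76 − 86 = -10 → -10 + 360 = 350°
78 − 86 = -8 → -8 + 360 = 352°
149 − 86 = 63°
325 − 86 = 239°

279°, 350°, 352°, 63°, 239°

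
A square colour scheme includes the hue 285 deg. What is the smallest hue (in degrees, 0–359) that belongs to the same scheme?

A square tetradic scheme places four hues every 90°.
The full set through 285° is {15°, 105°, 195°, 285°}.

15°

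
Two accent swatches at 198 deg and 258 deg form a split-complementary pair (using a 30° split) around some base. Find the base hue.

48°

The accents sit 30° either side of the complement, so the complement is their short-arc midpoint on the wheel.
Short-arc midpoint of 198° and 258°: 228°.
Base is 180° from the complement: 228 − 180 = 48°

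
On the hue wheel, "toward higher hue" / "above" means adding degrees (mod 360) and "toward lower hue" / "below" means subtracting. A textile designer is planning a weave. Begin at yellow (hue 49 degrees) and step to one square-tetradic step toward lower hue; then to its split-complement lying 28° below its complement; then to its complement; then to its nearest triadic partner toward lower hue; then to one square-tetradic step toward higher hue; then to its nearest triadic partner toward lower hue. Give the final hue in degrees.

141°

−90° (square ↓): 49 − 90 = -41 → -41 + 360 = 319°
+152° (split-comp 28° ↓): 319 + 152 = 471 → 471 − 360 = 111°
+180° (complement): 111 + 180 = 291°
−120° (triadic ↓): 291 − 120 = 171°
+90° (square ↑): 171 + 90 = 261°
−120° (triadic ↓): 261 − 120 = 141°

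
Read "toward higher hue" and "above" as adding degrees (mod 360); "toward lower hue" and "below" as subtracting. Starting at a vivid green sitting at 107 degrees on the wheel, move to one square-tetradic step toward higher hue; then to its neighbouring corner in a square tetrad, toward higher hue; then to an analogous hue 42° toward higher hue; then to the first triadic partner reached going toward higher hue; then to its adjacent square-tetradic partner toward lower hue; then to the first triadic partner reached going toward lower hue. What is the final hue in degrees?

+90° (square ↑): 107 + 90 = 197°
+90° (square ↑): 197 + 90 = 287°
+42° (analog 42° ↑): 287 + 42 = 329°
+120° (triadic ↑): 329 + 120 = 449 → 449 − 360 = 89°
−90° (square ↓): 89 − 90 = -1 → -1 + 360 = 359°
−120° (triadic ↓): 359 − 120 = 239°

239°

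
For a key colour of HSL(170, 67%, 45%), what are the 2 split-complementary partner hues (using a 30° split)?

Split-complementary hues sit 30° either side of the complement.
Complement of 170 degrees: 170 + 180 = 350°
350 − 30 = 320°
350 + 30 = 380 → 380 − 360 = 20°

320° and 20°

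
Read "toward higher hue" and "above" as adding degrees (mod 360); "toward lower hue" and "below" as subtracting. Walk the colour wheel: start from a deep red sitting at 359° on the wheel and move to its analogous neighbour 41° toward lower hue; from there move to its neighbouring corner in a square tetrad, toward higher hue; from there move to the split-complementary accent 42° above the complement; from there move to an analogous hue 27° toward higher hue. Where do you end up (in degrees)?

297°

analog 41° ↓ −41°: 359 − 41 = 318°
square ↑ +90°: 318 + 90 = 408 → 408 − 360 = 48°
split-comp 42° ↑ +222°: 48 + 222 = 270°
analog 27° ↑ +27°: 270 + 27 = 297°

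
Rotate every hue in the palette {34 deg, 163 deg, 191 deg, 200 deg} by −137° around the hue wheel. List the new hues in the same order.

257°, 26°, 54°, 63°

34 − 137 = -103 → -103 + 360 = 257°
163 − 137 = 26°
191 − 137 = 54°
200 − 137 = 63°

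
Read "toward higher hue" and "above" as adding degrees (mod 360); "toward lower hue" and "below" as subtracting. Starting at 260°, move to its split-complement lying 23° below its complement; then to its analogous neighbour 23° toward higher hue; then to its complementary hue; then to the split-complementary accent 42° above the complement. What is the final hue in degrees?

+157° (split-comp 23° ↓): 260 + 157 = 417 → 417 − 360 = 57°
+23° (analog 23° ↑): 57 + 23 = 80°
+180° (complement): 80 + 180 = 260°
+222° (split-comp 42° ↑): 260 + 222 = 482 → 482 − 360 = 122°

122°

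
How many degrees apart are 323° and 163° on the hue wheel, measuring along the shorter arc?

|323 − 163| = 160.
160 ≤ 180, so the shorter arc is 160°.

160°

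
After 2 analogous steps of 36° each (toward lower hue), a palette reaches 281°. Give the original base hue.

2 steps of 36° (toward lower hue) give a net shift of −72°.
Start = end − shift: 281 + 72 = 353°

353°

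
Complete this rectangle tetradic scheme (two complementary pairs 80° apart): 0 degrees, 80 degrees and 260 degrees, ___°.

A rectangular tetradic uses two complementary pairs 80° apart: offsets 0°, 80°, 180°, 260°.
Among {0°, 80°, 260°}, 260° and 80° are a 180° pair.
The remaining hue 0° needs its own complement: 0 + 180 = 180°

180°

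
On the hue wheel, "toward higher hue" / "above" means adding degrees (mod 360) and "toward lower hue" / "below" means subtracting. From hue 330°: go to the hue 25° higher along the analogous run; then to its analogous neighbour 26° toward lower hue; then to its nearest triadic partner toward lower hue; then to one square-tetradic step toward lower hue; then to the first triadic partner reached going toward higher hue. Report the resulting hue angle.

239°

analog 25° ↑ +25°: 330 + 25 = 355°
analog 26° ↓ −26°: 355 − 26 = 329°
triadic ↓ −120°: 329 − 120 = 209°
square ↓ −90°: 209 − 90 = 119°
triadic ↑ +120°: 119 + 120 = 239°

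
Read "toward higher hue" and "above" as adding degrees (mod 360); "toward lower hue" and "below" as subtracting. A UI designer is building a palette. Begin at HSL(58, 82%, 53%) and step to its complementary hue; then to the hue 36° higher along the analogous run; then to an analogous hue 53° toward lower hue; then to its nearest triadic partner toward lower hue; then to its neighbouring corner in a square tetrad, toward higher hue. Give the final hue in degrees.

complement +180°: 58 + 180 = 238°
analog 36° ↑ +36°: 238 + 36 = 274°
analog 53° ↓ −53°: 274 − 53 = 221°
triadic ↓ −120°: 221 − 120 = 101°
square ↑ +90°: 101 + 90 = 191°

191°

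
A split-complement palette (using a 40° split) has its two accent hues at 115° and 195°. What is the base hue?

The accents sit 40° either side of the complement, so the complement is their short-arc midpoint on the wheel.
Short-arc midpoint of 115° and 195°: 155°.
Base is 180° from the complement: 155 − 180 = -25 → -25 + 360 = 335°

335°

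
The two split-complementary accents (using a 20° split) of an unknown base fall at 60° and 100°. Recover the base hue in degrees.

260°

The accents sit 20° either side of the complement, so the complement is their short-arc midpoint on the wheel.
Short-arc midpoint of 60° and 100°: 80°.
Base is 180° from the complement: 80 − 180 = -100 → -100 + 360 = 260°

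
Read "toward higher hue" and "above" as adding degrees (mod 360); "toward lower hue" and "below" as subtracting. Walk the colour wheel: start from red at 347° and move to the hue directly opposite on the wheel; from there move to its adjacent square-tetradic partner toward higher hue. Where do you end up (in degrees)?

347 + 180 = 527 → 527 − 360 = 167°   (complement)
167 + 90 = 257°   (square ↑)

257°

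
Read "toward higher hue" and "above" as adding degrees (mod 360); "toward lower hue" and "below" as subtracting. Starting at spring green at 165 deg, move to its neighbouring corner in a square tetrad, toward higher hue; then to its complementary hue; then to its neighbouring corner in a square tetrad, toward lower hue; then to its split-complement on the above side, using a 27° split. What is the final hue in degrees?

192°

165 + 90 = 255°   (square ↑)
255 + 180 = 435 → 435 − 360 = 75°   (complement)
75 − 90 = -15 → -15 + 360 = 345°   (square ↓)
345 + 207 = 552 → 552 − 360 = 192°   (split-comp 27° ↑)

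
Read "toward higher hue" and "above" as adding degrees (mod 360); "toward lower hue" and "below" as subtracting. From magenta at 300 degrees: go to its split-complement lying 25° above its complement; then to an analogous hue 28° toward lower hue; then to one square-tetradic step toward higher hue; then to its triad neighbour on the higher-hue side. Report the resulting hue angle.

+205° (split-comp 25° ↑): 300 + 205 = 505 → 505 − 360 = 145°
−28° (analog 28° ↓): 145 − 28 = 117°
+90° (square ↑): 117 + 90 = 207°
+120° (triadic ↑): 207 + 120 = 327°

327°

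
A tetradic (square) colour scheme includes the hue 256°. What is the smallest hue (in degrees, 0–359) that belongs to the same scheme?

76°

A square tetradic scheme places four hues every 90°.
The full set through 256° is {76°, 166°, 256°, 346°}.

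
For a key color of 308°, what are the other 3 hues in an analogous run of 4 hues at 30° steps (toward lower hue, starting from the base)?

Analogous hues sit every 30° along the wheel.
308 − 30 = 278°
308 − 60 = 248°
308 − 90 = 218°

278°, 248° and 218°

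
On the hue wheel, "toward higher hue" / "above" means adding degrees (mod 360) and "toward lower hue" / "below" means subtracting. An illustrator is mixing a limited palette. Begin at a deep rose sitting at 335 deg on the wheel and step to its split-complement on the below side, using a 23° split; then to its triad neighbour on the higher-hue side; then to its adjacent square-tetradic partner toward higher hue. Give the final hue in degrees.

split-comp 23° ↓ +157°: 335 + 157 = 492 → 492 − 360 = 132°
triadic ↑ +120°: 132 + 120 = 252°
square ↑ +90°: 252 + 90 = 342°

342°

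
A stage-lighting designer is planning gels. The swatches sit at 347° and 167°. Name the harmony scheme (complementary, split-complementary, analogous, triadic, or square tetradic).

Sort the hues: 167°, 347°.
Successive gaps around the wheel: 180°, 180°.
Two hues 180° apart are complementary.

complementary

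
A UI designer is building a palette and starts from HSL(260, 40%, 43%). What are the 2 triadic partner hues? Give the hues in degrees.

A triad places three hues 120° apart.
260 + 120 = 380 → 380 − 360 = 20°
260 + 240 = 500 → 500 − 360 = 140°

20° and 140°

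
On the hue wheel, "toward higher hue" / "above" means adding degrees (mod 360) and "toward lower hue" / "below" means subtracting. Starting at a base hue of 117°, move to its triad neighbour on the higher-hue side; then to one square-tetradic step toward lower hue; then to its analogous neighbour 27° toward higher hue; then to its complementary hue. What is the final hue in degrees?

117 + 120 = 237°   (triadic ↑)
237 − 90 = 147°   (square ↓)
147 + 27 = 174°   (analog 27° ↑)
174 + 180 = 354°   (complement)

354°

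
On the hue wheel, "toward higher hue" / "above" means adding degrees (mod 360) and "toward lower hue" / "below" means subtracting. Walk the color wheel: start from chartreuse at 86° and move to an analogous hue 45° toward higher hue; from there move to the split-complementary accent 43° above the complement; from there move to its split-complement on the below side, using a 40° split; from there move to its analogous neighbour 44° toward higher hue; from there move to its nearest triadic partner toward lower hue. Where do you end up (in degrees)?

86 + 45 = 131°   (analog 45° ↑)
131 + 223 = 354°   (split-comp 43° ↑)
354 + 140 = 494 → 494 − 360 = 134°   (split-comp 40° ↓)
134 + 44 = 178°   (analog 44° ↑)
178 − 120 = 58°   (triadic ↓)

58°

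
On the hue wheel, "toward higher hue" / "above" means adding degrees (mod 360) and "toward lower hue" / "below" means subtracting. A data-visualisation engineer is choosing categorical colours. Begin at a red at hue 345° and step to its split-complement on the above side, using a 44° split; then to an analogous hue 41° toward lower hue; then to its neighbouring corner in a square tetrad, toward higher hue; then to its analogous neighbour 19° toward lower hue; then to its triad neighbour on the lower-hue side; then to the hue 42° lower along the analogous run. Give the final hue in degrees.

77°

+224° (split-comp 44° ↑): 345 + 224 = 569 → 569 − 360 = 209°
−41° (analog 41° ↓): 209 − 41 = 168°
+90° (square ↑): 168 + 90 = 258°
−19° (analog 19° ↓): 258 − 19 = 239°
−120° (triadic ↓): 239 − 120 = 119°
−42° (analog 42° ↓): 119 − 42 = 77°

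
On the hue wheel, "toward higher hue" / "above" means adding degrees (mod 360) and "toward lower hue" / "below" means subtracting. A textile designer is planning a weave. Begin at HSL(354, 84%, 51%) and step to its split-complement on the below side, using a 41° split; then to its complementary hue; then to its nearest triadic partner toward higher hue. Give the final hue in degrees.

73°

split-comp 41° ↓ +139°: 354 + 139 = 493 → 493 − 360 = 133°
complement +180°: 133 + 180 = 313°
triadic ↑ +120°: 313 + 120 = 433 → 433 − 360 = 73°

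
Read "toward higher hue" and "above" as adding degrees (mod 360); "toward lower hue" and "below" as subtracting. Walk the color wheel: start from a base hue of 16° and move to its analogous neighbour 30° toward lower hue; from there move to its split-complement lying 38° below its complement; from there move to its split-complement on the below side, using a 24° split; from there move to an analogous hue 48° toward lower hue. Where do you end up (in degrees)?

−30° (analog 30° ↓): 16 − 30 = -14 → -14 + 360 = 346°
+142° (split-comp 38° ↓): 346 + 142 = 488 → 488 − 360 = 128°
+156° (split-comp 24° ↓): 128 + 156 = 284°
−48° (analog 48° ↓): 284 − 48 = 236°

236°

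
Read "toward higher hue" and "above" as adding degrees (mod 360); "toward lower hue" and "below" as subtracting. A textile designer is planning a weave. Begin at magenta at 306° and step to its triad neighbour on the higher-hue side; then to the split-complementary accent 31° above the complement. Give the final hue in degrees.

277°

306 + 120 = 426 → 426 − 360 = 66°   (triadic ↑)
66 + 211 = 277°   (split-comp 31° ↑)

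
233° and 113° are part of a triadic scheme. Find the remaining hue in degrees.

A triad places three hues 120° apart.
The full set through 113° is {113°, 233°, 353°}.
Given {113°, 233°}, the missing hue is 353°.

353°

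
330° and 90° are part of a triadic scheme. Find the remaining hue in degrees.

A triad places three hues 120° apart.
The full set through 90° is {90°, 210°, 330°}.
Given {90°, 330°}, the missing hue is 210°.

210°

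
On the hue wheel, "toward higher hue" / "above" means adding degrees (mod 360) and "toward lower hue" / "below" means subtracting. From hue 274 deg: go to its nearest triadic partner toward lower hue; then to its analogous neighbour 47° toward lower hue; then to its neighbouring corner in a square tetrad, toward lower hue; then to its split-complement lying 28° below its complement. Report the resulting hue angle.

169°

−120° (triadic ↓): 274 − 120 = 154°
−47° (analog 47° ↓): 154 − 47 = 107°
−90° (square ↓): 107 − 90 = 17°
+152° (split-comp 28° ↓): 17 + 152 = 169°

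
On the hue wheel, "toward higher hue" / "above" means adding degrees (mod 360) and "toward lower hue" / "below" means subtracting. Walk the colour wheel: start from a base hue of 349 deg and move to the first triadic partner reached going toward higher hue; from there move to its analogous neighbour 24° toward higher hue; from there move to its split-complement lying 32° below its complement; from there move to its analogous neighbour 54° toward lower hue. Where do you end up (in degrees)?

227°

349 + 120 = 469 → 469 − 360 = 109°   (triadic ↑)
109 + 24 = 133°   (analog 24° ↑)
133 + 148 = 281°   (split-comp 32° ↓)
281 − 54 = 227°   (analog 54° ↓)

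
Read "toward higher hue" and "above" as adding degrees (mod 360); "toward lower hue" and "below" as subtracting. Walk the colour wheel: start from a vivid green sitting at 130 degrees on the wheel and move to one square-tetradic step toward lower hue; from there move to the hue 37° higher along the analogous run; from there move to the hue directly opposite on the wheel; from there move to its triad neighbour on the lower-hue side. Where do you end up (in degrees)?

−90° (square ↓): 130 − 90 = 40°
+37° (analog 37° ↑): 40 + 37 = 77°
+180° (complement): 77 + 180 = 257°
−120° (triadic ↓): 257 − 120 = 137°

137°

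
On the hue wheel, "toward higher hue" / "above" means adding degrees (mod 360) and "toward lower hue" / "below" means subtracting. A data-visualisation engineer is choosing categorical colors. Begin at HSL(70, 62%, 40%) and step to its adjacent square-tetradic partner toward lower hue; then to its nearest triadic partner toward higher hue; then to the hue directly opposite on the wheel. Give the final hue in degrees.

square ↓ −90°: 70 − 90 = -20 → -20 + 360 = 340°
triadic ↑ +120°: 340 + 120 = 460 → 460 − 360 = 100°
complement +180°: 100 + 180 = 280°

280°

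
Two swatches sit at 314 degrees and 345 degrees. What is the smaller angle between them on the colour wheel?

|314 − 345| = 31.
31 ≤ 180, so the shorter arc is 31°.

31°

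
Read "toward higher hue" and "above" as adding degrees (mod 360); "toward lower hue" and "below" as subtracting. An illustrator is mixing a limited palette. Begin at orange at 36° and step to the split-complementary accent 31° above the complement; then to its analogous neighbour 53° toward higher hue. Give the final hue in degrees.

300°

+211° (split-comp 31° ↑): 36 + 211 = 247°
+53° (analog 53° ↑): 247 + 53 = 300°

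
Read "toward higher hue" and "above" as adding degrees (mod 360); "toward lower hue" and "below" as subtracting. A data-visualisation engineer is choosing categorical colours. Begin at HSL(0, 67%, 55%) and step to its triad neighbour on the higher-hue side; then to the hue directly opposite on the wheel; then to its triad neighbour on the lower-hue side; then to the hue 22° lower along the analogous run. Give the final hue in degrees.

triadic ↑ +120°: 0 + 120 = 120°
complement +180°: 120 + 180 = 300°
triadic ↓ −120°: 300 − 120 = 180°
analog 22° ↓ −22°: 180 − 22 = 158°

158°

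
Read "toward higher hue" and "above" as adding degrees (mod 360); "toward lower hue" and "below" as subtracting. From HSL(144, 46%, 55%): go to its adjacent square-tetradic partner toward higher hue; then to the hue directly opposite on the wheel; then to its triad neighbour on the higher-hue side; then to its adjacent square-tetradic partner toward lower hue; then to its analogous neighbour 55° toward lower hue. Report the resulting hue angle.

square ↑ +90°: 144 + 90 = 234°
complement +180°: 234 + 180 = 414 → 414 − 360 = 54°
triadic ↑ +120°: 54 + 120 = 174°
square ↓ −90°: 174 − 90 = 84°
analog 55° ↓ −55°: 84 − 55 = 29°

29°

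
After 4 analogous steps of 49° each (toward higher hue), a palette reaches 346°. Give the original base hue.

150°

4 steps of 49° (toward higher hue) give a net shift of +196°.
Start = end − shift: 346 − 196 = 150°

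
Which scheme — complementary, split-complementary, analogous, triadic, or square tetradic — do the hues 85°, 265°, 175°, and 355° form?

square tetradic

Sort the hues: 85°, 175°, 265°, 355°.
Successive gaps around the wheel: 90°, 90°, 90°, 90°.
Four hues every 90° form a square tetradic scheme.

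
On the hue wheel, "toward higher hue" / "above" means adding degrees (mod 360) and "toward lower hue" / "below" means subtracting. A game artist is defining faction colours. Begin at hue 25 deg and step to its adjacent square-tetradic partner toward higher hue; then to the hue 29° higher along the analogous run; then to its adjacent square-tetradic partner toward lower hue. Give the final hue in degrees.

54°

25 + 90 = 115°   (square ↑)
115 + 29 = 144°   (analog 29° ↑)
144 − 90 = 54°   (square ↓)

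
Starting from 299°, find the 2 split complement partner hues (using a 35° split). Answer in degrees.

84° and 154°

Split-complementary hues sit 35° either side of the complement.
Complement of 299°: 299 + 180 = 479 → 479 − 360 = 119°
119 − 35 = 84°
119 + 35 = 154°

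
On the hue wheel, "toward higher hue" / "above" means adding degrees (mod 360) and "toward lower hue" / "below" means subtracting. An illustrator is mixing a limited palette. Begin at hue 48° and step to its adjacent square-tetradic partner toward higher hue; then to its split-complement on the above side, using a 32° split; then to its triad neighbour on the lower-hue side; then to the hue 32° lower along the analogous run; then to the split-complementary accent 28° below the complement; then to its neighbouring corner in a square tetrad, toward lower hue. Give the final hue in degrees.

+90° (square ↑): 48 + 90 = 138°
+212° (split-comp 32° ↑): 138 + 212 = 350°
−120° (triadic ↓): 350 − 120 = 230°
−32° (analog 32° ↓): 230 − 32 = 198°
+152° (split-comp 28° ↓): 198 + 152 = 350°
−90° (square ↓): 350 − 90 = 260°

260°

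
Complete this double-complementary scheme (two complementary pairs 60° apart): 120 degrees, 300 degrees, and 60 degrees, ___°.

A rectangular tetradic uses two complementary pairs 60° apart: offsets 0°, 60°, 180°, 240°.
Among {60°, 120°, 300°}, 300° and 120° are a 180° pair.
The remaining hue 60° needs its own complement: 60 + 180 = 240°

240°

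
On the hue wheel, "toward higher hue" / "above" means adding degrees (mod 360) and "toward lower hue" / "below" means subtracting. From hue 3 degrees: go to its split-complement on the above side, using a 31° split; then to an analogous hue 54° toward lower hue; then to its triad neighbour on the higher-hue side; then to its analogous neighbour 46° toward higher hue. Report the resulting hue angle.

326°

split-comp 31° ↑ +211°: 3 + 211 = 214°
analog 54° ↓ −54°: 214 − 54 = 160°
triadic ↑ +120°: 160 + 120 = 280°
analog 46° ↑ +46°: 280 + 46 = 326°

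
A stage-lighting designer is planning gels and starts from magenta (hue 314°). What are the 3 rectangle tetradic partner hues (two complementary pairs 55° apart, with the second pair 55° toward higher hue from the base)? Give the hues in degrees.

314 + 55 = 369 → 369 − 360 = 9°
314 + 180 = 494 → 494 − 360 = 134°
314 + 235 = 549 → 549 − 360 = 189°

9°, 134° and 189°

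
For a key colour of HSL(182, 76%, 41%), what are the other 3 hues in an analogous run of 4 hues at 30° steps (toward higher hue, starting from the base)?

212°, 242° and 272°

Analogous hues sit every 30° along the wheel.
182 + 30 = 212°
182 + 60 = 242°
182 + 90 = 272°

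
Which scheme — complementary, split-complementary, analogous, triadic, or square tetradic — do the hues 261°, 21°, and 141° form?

Sort the hues: 21°, 141°, 261°.
Successive gaps around the wheel: 120°, 120°, 120°.
Three hues equally spaced 120° apart form a triad.

triadic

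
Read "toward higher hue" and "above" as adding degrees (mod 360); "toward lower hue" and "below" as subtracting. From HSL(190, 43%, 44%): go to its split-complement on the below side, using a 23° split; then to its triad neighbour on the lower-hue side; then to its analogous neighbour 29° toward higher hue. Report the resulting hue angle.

+157° (split-comp 23° ↓): 190 + 157 = 347°
−120° (triadic ↓): 347 − 120 = 227°
+29° (analog 29° ↑): 227 + 29 = 256°

256°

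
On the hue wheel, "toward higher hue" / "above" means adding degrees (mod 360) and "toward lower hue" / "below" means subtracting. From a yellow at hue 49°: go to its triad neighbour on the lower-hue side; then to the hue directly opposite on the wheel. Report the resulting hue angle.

−120° (triadic ↓): 49 − 120 = -71 → -71 + 360 = 289°
+180° (complement): 289 + 180 = 469 → 469 − 360 = 109°

109°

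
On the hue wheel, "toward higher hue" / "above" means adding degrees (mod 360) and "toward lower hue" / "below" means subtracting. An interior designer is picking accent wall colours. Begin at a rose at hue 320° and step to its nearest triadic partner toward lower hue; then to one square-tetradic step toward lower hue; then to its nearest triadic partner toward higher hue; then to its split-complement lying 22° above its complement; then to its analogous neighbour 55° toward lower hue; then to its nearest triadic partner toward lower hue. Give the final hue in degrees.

320 − 120 = 200°   (triadic ↓)
200 − 90 = 110°   (square ↓)
110 + 120 = 230°   (triadic ↑)
230 + 202 = 432 → 432 − 360 = 72°   (split-comp 22° ↑)
72 − 55 = 17°   (analog 55° ↓)
17 − 120 = -103 → -103 + 360 = 257°   (triadic ↓)

257°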